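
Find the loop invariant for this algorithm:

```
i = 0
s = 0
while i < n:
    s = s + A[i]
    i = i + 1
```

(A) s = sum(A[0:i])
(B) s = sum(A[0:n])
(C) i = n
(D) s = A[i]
A

A loop invariant must hold before the first iteration and be re-established by every execution of the body.

(A) s = sum(A[0:i]): Initially i = 0 and s = 0 = sum of the empty slice A[0:0]. If s = sum(A[0:i]) holds at the top of an iteration, the body sets s to sum(A[0:i]) + A[i] = sum(A[0:i+1]) and then i to i+1, so s = sum(A[0:i]) holds again. At exit i = n, giving s = sum(A[0:n]).

The other options fail:
(B) s = sum(A[0:n]): false before the loop (s = 0, not the full sum) -- it only becomes true at exit.
(C) i = n: false initially (i = 0); it is the exit condition, not an invariant.
(D) s = A[i]: after the first iteration s = A[0] but i = 1, so s = A[i] compares s with the wrong element (and fails in general).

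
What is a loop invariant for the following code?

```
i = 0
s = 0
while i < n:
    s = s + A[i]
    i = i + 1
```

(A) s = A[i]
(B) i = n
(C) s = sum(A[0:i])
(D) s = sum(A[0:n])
C

A loop invariant must hold before the first iteration and be re-established by every execution of the body.

(C) s = sum(A[0:i]): Initially i = 0 and s = 0 = sum of the empty slice A[0:0]. If s = sum(A[0:i]) holds at the top of an iteration, the body sets s to sum(A[0:i]) + A[i] = sum(A[0:i+1]) and then i to i+1, so s = sum(A[0:i]) holds again. At exit i = n, giving s = sum(A[0:n]).

The other options fail:
(A) s = A[i]: after the first iteration s = A[0] but i = 1, so s = A[i] compares s with the wrong element (and fails in general).
(B) i = n: false initially (i = 0); it is the exit condition, not an invariant.
(D) s = sum(A[0:n]): false before the loop (s = 0, not the full sum) -- it only becomes true at exit.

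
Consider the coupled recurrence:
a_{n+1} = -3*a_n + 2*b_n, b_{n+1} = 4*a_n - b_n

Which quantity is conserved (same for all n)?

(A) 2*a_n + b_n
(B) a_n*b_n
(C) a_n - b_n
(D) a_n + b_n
D

Replace a_n by a_{n+1} = -3*a_n + 2*b_n and b_n by b_{n+1} = 4*a_n - b_n in each option and simplify:
(A) 2*a_n + b_n  ->  2*(-3*a_n + 2*b_n) + (4*a_n - b_n) = -2*a_n + 3*b_n   [not conserved]
(B) a_n*b_n  ->  (-3*a_n + 2*b_n)*(4*a_n - b_n) = -12*a_n^2 + 11*a_n*b_n - 2*b_n^2   [not conserved]
(C) a_n - b_n  ->  (-3*a_n + 2*b_n) - (4*a_n - b_n) = -7*a_n + 3*b_n   [not conserved]
(D) a_n + b_n  ->  (-3*a_n + 2*b_n) + (4*a_n - b_n) = a_n + b_n   [conserved]

Only (D) a_n + b_n returns to itself after one step, so it is the conserved quantity.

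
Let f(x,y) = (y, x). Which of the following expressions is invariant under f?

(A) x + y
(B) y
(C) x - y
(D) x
A

For f(x,y) = (y, x):
After applying f: x' = y, y' = x. So x' + y' = y + x = x + y.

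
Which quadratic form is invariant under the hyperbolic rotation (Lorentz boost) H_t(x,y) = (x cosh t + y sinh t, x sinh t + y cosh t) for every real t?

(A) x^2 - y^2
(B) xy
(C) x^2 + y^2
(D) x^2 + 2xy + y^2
A

Write x' = x cosh t + y sinh t, y' = x sinh t + y cosh t and substitute into each option:
(A) x^2 - y^2: (x cosh t + y sinh t)^2 - (x sinh t + y cosh t)^2 = x^2(cosh^2 t - sinh^2 t) + 2xy(cosh t sinh t - sinh t cosh t) + y^2(sinh^2 t - cosh^2 t) = x^2 - y^2   [invariant, using cosh^2 t - sinh^2 t = 1]
(B) xy: (x cosh t + y sinh t)(x sinh t + y cosh t) = xy(cosh^2 t + sinh^2 t) + (x^2 + y^2) sinh t cosh t = xy cosh 2t + (x^2 + y^2)(sinh 2t)/2   [not invariant for t != 0]
(C) x^2 + y^2: (x cosh t + y sinh t)^2 + (x sinh t + y cosh t)^2 = (x^2 + y^2)(cosh^2 t + sinh^2 t) + 4xy sinh t cosh t = (x^2 + y^2) cosh 2t + 2xy sinh 2t   [not invariant for t != 0]
(D) x^2 + 2xy + y^2: (x' + y')^2 with x' + y' = (x + y)(cosh t + sinh t) = (x + y)e^t, so it becomes (x + y)^2 e^(2t)   [not invariant for t != 0]

Only (A) x^2 - y^2 is unchanged; it is the Minkowski form preserved by Lorentz boosts, just as x^2 + y^2 is preserved by ordinary rotations.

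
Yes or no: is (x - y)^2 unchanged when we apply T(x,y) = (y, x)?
Yes

Substitute T(x,y) = (y, x) into the expression and compare with the original.

Original: (x - y)^2
After applying T: ((y) - (x))^2 = x^2 - 2xy + y^2

This is identical to the original (x - y)^2, so the expression is invariant.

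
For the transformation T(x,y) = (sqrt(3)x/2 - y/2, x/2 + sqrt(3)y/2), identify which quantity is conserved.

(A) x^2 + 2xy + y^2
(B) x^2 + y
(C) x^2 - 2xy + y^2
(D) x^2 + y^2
D

An expression E(x,y) is invariant under T if E(T(x,y)) = E(x,y). Here T(x,y) = (sqrt(3)x/2 - y/2, x/2 + sqrt(3)y/2).
Substitute the transformed coordinates into each option and compare with the original:
(A) x^2 + 2xy + y^2  ->  (sqrt(3)x/2 - y/2)^2 + 2(sqrt(3)x/2 - y/2)(x/2 + sqrt(3)y/2) + (x/2 + sqrt(3)y/2)^2 = sqrt(3)x^2/2 + x^2 + xy - sqrt(3)y^2/2 + y^2   [differs from x^2 + 2xy + y^2: not invariant]
(B) x^2 + y  ->  (sqrt(3)x/2 - y/2)^2 + (x/2 + sqrt(3)y/2) = 3x^2/4 - sqrt(3)xy/2 + x/2 + y^2/4 + sqrt(3)y/2   [differs from x^2 + y: not invariant]
(C) x^2 - 2xy + y^2  ->  (sqrt(3)x/2 - y/2)^2 - 2(sqrt(3)x/2 - y/2)(x/2 + sqrt(3)y/2) + (x/2 + sqrt(3)y/2)^2 = -sqrt(3)x^2/2 + x^2 - xy + sqrt(3)y^2/2 + y^2   [differs from x^2 - 2xy + y^2: not invariant]
(D) x^2 + y^2  ->  (sqrt(3)x/2 - y/2)^2 + (x/2 + sqrt(3)y/2)^2 = x^2 + y^2   [equals x^2 + y^2: invariant]

Only option (D), x^2 + y^2, is unchanged by the transformation.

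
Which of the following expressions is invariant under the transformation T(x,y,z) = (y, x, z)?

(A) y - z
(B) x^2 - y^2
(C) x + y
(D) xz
C

Apply T(x,y,z) = (y, x, z) to each option, i.e. replace (x, y, z) by the transformed coordinates.
Substitute the transformed coordinates into each option and compare with the original:
(A) y - z  ->  (x) - (z) = x - z   [differs from y - z: not invariant]
(B) x^2 - y^2  ->  (y)^2 - (x)^2 = -x^2 + y^2   [differs from x^2 - y^2: not invariant]
(C) x + y  ->  (y) + (x) = x + y   [equals x + y: invariant]
(D) xz  ->  (y)(z) = yz   [differs from xz: not invariant]

Only option (C), x + y, is unchanged by the transformation.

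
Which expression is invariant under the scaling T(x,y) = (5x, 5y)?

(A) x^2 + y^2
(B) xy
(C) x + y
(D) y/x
D

Under the uniform scaling T(x,y) = (5x, 5y):
Substitute the transformed coordinates into each option and compare with the original:
(A) x^2 + y^2  ->  (5x)^2 + (5y)^2 = 25x^2 + 25y^2   [differs from x^2 + y^2: not invariant]
(B) xy  ->  (5x)(5y) = 25xy   [differs from xy: not invariant]
(C) x + y  ->  (5x) + (5y) = 5x + 5y   [differs from x + y: not invariant]
(D) y/x  ->  (5y)/(5x) = y/x   [equals y/x: invariant]

Only option (D), y/x, is unchanged by the transformation.
The common factor 5 cancels in a ratio of coordinates, while sums, products and sums of squares pick up factors of 5 or 25.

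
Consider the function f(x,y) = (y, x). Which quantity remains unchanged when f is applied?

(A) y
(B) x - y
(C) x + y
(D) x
C

For f(x,y) = (y, x):
After applying f: x' = y, y' = x. So x' + y' = y + x = x + y.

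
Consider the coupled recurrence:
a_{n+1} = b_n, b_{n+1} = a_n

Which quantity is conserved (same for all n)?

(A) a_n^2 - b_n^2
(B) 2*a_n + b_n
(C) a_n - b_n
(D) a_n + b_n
D

Replace a_n by a_{n+1} = b_n and b_n by b_{n+1} = a_n in each option and simplify:
(A) a_n^2 - b_n^2  ->  (b_n)^2 - (a_n)^2 = -a_n^2 + b_n^2   [not conserved]
(B) 2*a_n + b_n  ->  2*(b_n) + (a_n) = a_n + 2*b_n   [not conserved]
(C) a_n - b_n  ->  (b_n) - (a_n) = -a_n + b_n   [not conserved]
(D) a_n + b_n  ->  (b_n) + (a_n) = a_n + b_n   [conserved]

Only (D) a_n + b_n returns to itself after one step, so it is the conserved quantity.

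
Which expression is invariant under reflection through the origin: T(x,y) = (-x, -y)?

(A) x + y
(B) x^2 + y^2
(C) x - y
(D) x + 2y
B

The map is reflection through the origin: T(x,y) = (-x, -y).
Substitute the transformed coordinates into each option and compare with the original:
(A) x + y  ->  (-x) + (-y) = -x - y   [differs from x + y: not invariant]
(B) x^2 + y^2  ->  (-x)^2 + (-y)^2 = x^2 + y^2   [equals x^2 + y^2: invariant]
(C) x - y  ->  (-x) - (-y) = -x + y   [differs from x - y: not invariant]
(D) x + 2y  ->  (-x) + 2(-y) = -x - 2y   [differs from x + 2y: not invariant]

Only option (B), x^2 + y^2, is unchanged by the transformation.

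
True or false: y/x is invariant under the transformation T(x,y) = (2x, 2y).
True

Substitute T(x,y) = (2x, 2y) into the expression and compare with the original.

Original: y/x
After applying T: (2y)/(2x) = y/x

This is identical to the original y/x, so the expression is invariant.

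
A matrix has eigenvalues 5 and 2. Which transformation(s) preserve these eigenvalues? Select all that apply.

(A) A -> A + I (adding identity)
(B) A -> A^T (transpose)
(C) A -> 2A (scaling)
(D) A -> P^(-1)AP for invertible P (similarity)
B and D

Eigenvalues are preserved by:
1. Similarity transformations: A -> P^(-1)AP (same characteristic polynomial)
2. Transpose: A^T has the same eigenvalues as A

Eigenvalues are NOT preserved by:
- Adding identity: eigenvalues become 5+1, 2+1
- Scaling: eigenvalues become 10, 4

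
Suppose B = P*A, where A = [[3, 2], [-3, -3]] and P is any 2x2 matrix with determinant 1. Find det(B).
-3

By the multiplicative property of determinants, det(B) = det(P*A) = det(P) * det(A) = det(A),
so the determinant is invariant under multiplication by any determinant-1 matrix; we just need det(A).

det(A) = (3)(-3) - (2)(-3) = -9 - (-6) = -3

Therefore det(B) = 1 * (-3) = -3.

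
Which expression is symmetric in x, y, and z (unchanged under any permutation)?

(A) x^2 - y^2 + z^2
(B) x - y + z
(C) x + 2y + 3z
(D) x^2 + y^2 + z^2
D

A symmetric expression is unchanged when the variables are permuted; here the transformation to test is the swap (x, y) -> (y, x).
A symmetric expression must survive every permutation; the single swap x <-> y already eliminates the distractors, and the keyed expression is also unchanged by x <-> z and y <-> z (each variable enters it in exactly the same way).
Substitute the transformed coordinates into each option and compare with the original:
(A) x^2 - y^2 + z^2  ->  (y)^2 - (x)^2 + z^2 = -x^2 + y^2 + z^2   [differs from x^2 - y^2 + z^2: not invariant]
(B) x - y + z  ->  (y) - (x) + z = -x + y + z   [differs from x - y + z: not invariant]
(C) x + 2y + 3z  ->  (y) + 2(x) + 3z = 2x + y + 3z   [differs from x + 2y + 3z: not invariant]
(D) x^2 + y^2 + z^2  ->  (y)^2 + (x)^2 + z^2 = x^2 + y^2 + z^2   [equals x^2 + y^2 + z^2: invariant]

Only option (D), x^2 + y^2 + z^2, is unchanged by the transformation.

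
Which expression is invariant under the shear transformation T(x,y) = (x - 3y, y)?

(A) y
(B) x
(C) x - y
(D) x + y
A

Under the shear T(x,y) = (x - 3y, y):
Substitute the transformed coordinates into each option and compare with the original:
(A) y  ->  (y) = y   [equals y: invariant]
(B) x  ->  (x - 3y) = x - 3y   [differs from x: not invariant]
(C) x - y  ->  (x - 3y) - (y) = x - 4y   [differs from x - y: not invariant]
(D) x + y  ->  (x - 3y) + (y) = x - 2y   [differs from x + y: not invariant]

Only option (A), y, is unchanged by the transformation.
A horizontal shear moves points parallel to the x-axis, so the y-coordinate (and any function of y alone) is unchanged.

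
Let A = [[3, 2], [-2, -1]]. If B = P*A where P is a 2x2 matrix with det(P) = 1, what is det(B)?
1

By the multiplicative property of determinants, det(B) = det(P*A) = det(P) * det(A) = det(A),
so the determinant is invariant under multiplication by any determinant-1 matrix; we just need det(A).

det(A) = (3)(-1) - (2)(-2) = -3 - (-4) = 1

Therefore det(B) = 1 * 1 = 1.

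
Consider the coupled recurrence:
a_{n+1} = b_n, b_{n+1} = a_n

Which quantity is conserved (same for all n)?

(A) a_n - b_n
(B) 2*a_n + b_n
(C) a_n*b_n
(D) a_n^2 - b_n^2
C

Replace a_n by a_{n+1} = b_n and b_n by b_{n+1} = a_n in each option and simplify:
(A) a_n - b_n  ->  (b_n) - (a_n) = -a_n + b_n   [not conserved]
(B) 2*a_n + b_n  ->  2*(b_n) + (a_n) = a_n + 2*b_n   [not conserved]
(C) a_n*b_n  ->  (b_n)*(a_n) = a_n*b_n   [conserved]
(D) a_n^2 - b_n^2  ->  (b_n)^2 - (a_n)^2 = -a_n^2 + b_n^2   [not conserved]

Only (C) a_n*b_n returns to itself after one step, so it is the conserved quantity.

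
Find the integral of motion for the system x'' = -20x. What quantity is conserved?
E = (x')^2 + 20x^2

Multiply the equation by x':
x' * x'' = -20x * x'
The left side is d/dt[(x')^2/2] and the right side is d/dt[-20x^2/2], so
d/dt[(x')^2/2 + 20x^2/2] = 0, i.e. (x')^2/2 + 20x^2/2 = constant.
Multiplying by 2, the integral of motion is E = (x')^2 + 20x^2.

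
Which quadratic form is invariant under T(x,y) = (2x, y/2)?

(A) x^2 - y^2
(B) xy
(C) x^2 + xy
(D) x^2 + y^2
B

T multiplies x by 2 and divides y by 2.
Substitute the transformed coordinates into each option and compare with the original:
(A) x^2 - y^2  ->  (2x)^2 - (y/2)^2 = 4x^2 - y^2/4   [differs from x^2 - y^2: not invariant]
(B) xy  ->  (2x)(y/2) = xy   [equals xy: invariant]
(C) x^2 + xy  ->  (2x)^2 + (2x)(y/2) = 4x^2 + xy   [differs from x^2 + xy: not invariant]
(D) x^2 + y^2  ->  (2x)^2 + (y/2)^2 = 4x^2 + y^2/4   [differs from x^2 + y^2: not invariant]

Only option (B), xy, is unchanged by the transformation.
The factors 2 and 1/2 cancel only in the pure product xy.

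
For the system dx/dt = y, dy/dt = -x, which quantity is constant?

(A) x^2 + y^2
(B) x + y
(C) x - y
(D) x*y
A

A first integral I satisfies dI/dt = 0 along every solution. Differentiate each option and use the equation of motion:
(A) d/dt[x^2 + y^2] = 2x*dx/dt + 2y*dy/dt = 2x*y + 2y*(-x) = 0
(B) d/dt[x + y] = y + (-x) = y - x, not identically 0
(C) d/dt[x - y] = y - (-x) = x + y, not identically 0
(D) d/dt[x*y] = (dx/dt)y + x(dy/dt) = y^2 - x^2, not identically 0

Only (A) has zero time-derivative. So x^2 + y^2 (the squared radius; trajectories are circles) is the conserved quantity.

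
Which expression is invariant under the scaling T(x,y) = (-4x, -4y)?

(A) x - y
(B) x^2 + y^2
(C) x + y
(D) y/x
D

Under the uniform scaling T(x,y) = (-4x, -4y):
Substitute the transformed coordinates into each option and compare with the original:
(A) x - y  ->  (-4x) - (-4y) = -4x + 4y   [differs from x - y: not invariant]
(B) x^2 + y^2  ->  (-4x)^2 + (-4y)^2 = 16x^2 + 16y^2   [differs from x^2 + y^2: not invariant]
(C) x + y  ->  (-4x) + (-4y) = -4x - 4y   [differs from x + y: not invariant]
(D) y/x  ->  (-4y)/(-4x) = y/x   [equals y/x: invariant]

Only option (D), y/x, is unchanged by the transformation.
The common factor -4 cancels in a ratio of coordinates, while sums, products and sums of squares pick up factors of -4 or 16.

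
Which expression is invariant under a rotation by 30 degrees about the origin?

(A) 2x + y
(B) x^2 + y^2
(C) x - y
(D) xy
B

A rotation by 30 degrees sends (x, y) to (sqrt(3)x/2 - y/2, x/2 + sqrt(3)y/2).
Substitute the transformed coordinates into each option and compare with the original:
(A) 2x + y  ->  2(sqrt(3)x/2 - y/2) + (x/2 + sqrt(3)y/2) = x/2 + sqrt(3)x - y + sqrt(3)y/2   [differs from 2x + y: not invariant]
(B) x^2 + y^2  ->  (sqrt(3)x/2 - y/2)^2 + (x/2 + sqrt(3)y/2)^2 = x^2 + y^2   [equals x^2 + y^2: invariant]
(C) x - y  ->  (sqrt(3)x/2 - y/2) - (x/2 + sqrt(3)y/2) = -x/2 + sqrt(3)x/2 - sqrt(3)y/2 - y/2   [differs from x - y: not invariant]
(D) xy  ->  (sqrt(3)x/2 - y/2)(x/2 + sqrt(3)y/2) = sqrt(3)x^2/4 + xy/2 - sqrt(3)y^2/4   [differs from xy: not invariant]

Only option (B), x^2 + y^2, is unchanged by the transformation.
Geometrically, x^2 + y^2 is the squared distance from the origin, which every rotation about the origin preserves.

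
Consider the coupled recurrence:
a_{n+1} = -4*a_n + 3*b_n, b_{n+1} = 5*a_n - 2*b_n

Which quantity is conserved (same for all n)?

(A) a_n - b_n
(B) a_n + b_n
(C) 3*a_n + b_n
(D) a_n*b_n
B

Replace a_n by a_{n+1} = -4*a_n + 3*b_n and b_n by b_{n+1} = 5*a_n - 2*b_n in each option and simplify:
(A) a_n - b_n  ->  (-4*a_n + 3*b_n) - (5*a_n - 2*b_n) = -9*a_n + 5*b_n   [not conserved]
(B) a_n + b_n  ->  (-4*a_n + 3*b_n) + (5*a_n - 2*b_n) = a_n + b_n   [conserved]
(C) 3*a_n + b_n  ->  3*(-4*a_n + 3*b_n) + (5*a_n - 2*b_n) = -7*a_n + 7*b_n   [not conserved]
(D) a_n*b_n  ->  (-4*a_n + 3*b_n)*(5*a_n - 2*b_n) = -20*a_n^2 + 23*a_n*b_n - 6*b_n^2   [not conserved]

Only (B) a_n + b_n returns to itself after one step, so it is the conserved quantity.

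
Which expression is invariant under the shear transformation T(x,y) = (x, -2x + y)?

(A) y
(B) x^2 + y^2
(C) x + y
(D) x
D

Under the shear T(x,y) = (x, -2x + y):
Substitute the transformed coordinates into each option and compare with the original:
(A) y  ->  (-2x + y) = -2x + y   [differs from y: not invariant]
(B) x^2 + y^2  ->  (x)^2 + (-2x + y)^2 = 5x^2 - 4xy + y^2   [differs from x^2 + y^2: not invariant]
(C) x + y  ->  (x) + (-2x + y) = -x + y   [differs from x + y: not invariant]
(D) x  ->  (x) = x   [equals x: invariant]

Only option (D), x, is unchanged by the transformation.
A vertical shear moves points parallel to the y-axis, so the x-coordinate (and any function of x alone) is unchanged.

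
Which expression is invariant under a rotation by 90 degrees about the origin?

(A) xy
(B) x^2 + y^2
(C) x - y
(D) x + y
B

A rotation by 90 degrees sends (x, y) to (-y, x).
Substitute the transformed coordinates into each option and compare with the original:
(A) xy  ->  (-y)(x) = -xy   [differs from xy: not invariant]
(B) x^2 + y^2  ->  (-y)^2 + (x)^2 = x^2 + y^2   [equals x^2 + y^2: invariant]
(C) x - y  ->  (-y) - (x) = -x - y   [differs from x - y: not invariant]
(D) x + y  ->  (-y) + (x) = x - y   [differs from x + y: not invariant]

Only option (B), x^2 + y^2, is unchanged by the transformation.
Geometrically, x^2 + y^2 is the squared distance from the origin, which every rotation about the origin preserves.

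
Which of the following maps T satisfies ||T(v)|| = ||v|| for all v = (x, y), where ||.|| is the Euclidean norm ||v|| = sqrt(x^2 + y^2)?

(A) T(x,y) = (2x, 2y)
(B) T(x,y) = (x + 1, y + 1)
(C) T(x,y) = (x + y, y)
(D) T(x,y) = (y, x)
D

A transformation preserves a norm if ||T(v)|| = ||v|| for every v; a single vector where the norm changes rules an option out.

(A) T(x,y) = (2x, 2y): v = (1, 0) has norm sqrt((1)^2 + (0)^2) = 1, but T(v) = (2, 0) has norm 2 -- not preserved.
(B) T(x,y) = (x + 1, y + 1): v = (1, 0) has norm sqrt((1)^2 + (0)^2) = 1, but T(v) = (2, 1) has norm sqrt(5) -- not preserved.
(C) T(x,y) = (x + y, y): v = (0, 1) has norm sqrt((0)^2 + (1)^2) = 1, but T(v) = (1, 1) has norm sqrt(2) -- not preserved.
(D) T(x,y) = (y, x): preserves the norm -- it is an orthogonal map (a rotation/reflection), and (y)^2 + (x)^2 simplifies to x^2 + y^2.

Therefore the answer is (D).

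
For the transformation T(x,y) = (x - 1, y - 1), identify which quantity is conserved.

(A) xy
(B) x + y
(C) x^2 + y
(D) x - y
D

An expression E(x,y) is invariant under T if E(T(x,y)) = E(x,y). Here T(x,y) = (x - 1, y - 1).
Substitute the transformed coordinates into each option and compare with the original:
(A) xy  ->  (x - 1)(y - 1) = xy - x - y + 1   [differs from xy: not invariant]
(B) x + y  ->  (x - 1) + (y - 1) = x + y - 2   [differs from x + y: not invariant]
(C) x^2 + y  ->  (x - 1)^2 + (y - 1) = x^2 - 2x + y   [differs from x^2 + y: not invariant]
(D) x - y  ->  (x - 1) - (y - 1) = x - y   [equals x - y: invariant]

Only option (D), x - y, is unchanged by the transformation.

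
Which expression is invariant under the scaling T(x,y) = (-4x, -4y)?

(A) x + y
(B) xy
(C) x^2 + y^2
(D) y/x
D

Under the uniform scaling T(x,y) = (-4x, -4y):
Substitute the transformed coordinates into each option and compare with the original:
(A) x + y  ->  (-4x) + (-4y) = -4x - 4y   [differs from x + y: not invariant]
(B) xy  ->  (-4x)(-4y) = 16xy   [differs from xy: not invariant]
(C) x^2 + y^2  ->  (-4x)^2 + (-4y)^2 = 16x^2 + 16y^2   [differs from x^2 + y^2: not invariant]
(D) y/x  ->  (-4y)/(-4x) = y/x   [equals y/x: invariant]

Only option (D), y/x, is unchanged by the transformation.
The common factor -4 cancels in a ratio of coordinates, while sums, products and sums of squares pick up factors of -4 or 16.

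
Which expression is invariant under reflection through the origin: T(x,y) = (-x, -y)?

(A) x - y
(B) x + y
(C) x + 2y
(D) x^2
D

The map is reflection through the origin: T(x,y) = (-x, -y).
Substitute the transformed coordinates into each option and compare with the original:
(A) x - y  ->  (-x) - (-y) = -x + y   [differs from x - y: not invariant]
(B) x + y  ->  (-x) + (-y) = -x - y   [differs from x + y: not invariant]
(C) x + 2y  ->  (-x) + 2(-y) = -x - 2y   [differs from x + 2y: not invariant]
(D) x^2  ->  (-x)^2 = x^2   [equals x^2: invariant]

Only option (D), x^2, is unchanged by the transformation.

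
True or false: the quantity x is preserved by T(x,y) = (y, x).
False

Substitute T(x,y) = (y, x) into the expression and compare with the original.

Original: x
After applying T: (y) = y

This differs from the original x (difference: -x + y), so the expression is NOT invariant.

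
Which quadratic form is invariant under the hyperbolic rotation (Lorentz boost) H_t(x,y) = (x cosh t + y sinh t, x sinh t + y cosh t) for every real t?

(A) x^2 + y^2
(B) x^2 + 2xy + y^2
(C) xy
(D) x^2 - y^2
D

Write x' = x cosh t + y sinh t, y' = x sinh t + y cosh t and substitute into each option:
(A) x^2 + y^2: (x cosh t + y sinh t)^2 + (x sinh t + y cosh t)^2 = (x^2 + y^2)(cosh^2 t + sinh^2 t) + 4xy sinh t cosh t = (x^2 + y^2) cosh 2t + 2xy sinh 2t   [not invariant for t != 0]
(B) x^2 + 2xy + y^2: (x' + y')^2 with x' + y' = (x + y)(cosh t + sinh t) = (x + y)e^t, so it becomes (x + y)^2 e^(2t)   [not invariant for t != 0]
(C) xy: (x cosh t + y sinh t)(x sinh t + y cosh t) = xy(cosh^2 t + sinh^2 t) + (x^2 + y^2) sinh t cosh t = xy cosh 2t + (x^2 + y^2)(sinh 2t)/2   [not invariant for t != 0]
(D) x^2 - y^2: (x cosh t + y sinh t)^2 - (x sinh t + y cosh t)^2 = x^2(cosh^2 t - sinh^2 t) + 2xy(cosh t sinh t - sinh t cosh t) + y^2(sinh^2 t - cosh^2 t) = x^2 - y^2   [invariant, using cosh^2 t - sinh^2 t = 1]

Only (D) x^2 - y^2 is unchanged; it is the Minkowski form preserved by Lorentz boosts, just as x^2 + y^2 is preserved by ordinary rotations.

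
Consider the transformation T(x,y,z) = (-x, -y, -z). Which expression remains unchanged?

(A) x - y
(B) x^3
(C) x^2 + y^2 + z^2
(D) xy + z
C

Apply T(x,y,z) = (-x, -y, -z) to each option, i.e. replace (x, y, z) by the transformed coordinates.
Substitute the transformed coordinates into each option and compare with the original:
(A) x - y  ->  (-x) - (-y) = -x + y   [differs from x - y: not invariant]
(B) x^3  ->  (-x)^3 = -x^3   [differs from x^3: not invariant]
(C) x^2 + y^2 + z^2  ->  (-x)^2 + (-y)^2 + (-z)^2 = x^2 + y^2 + z^2   [equals x^2 + y^2 + z^2: invariant]
(D) xy + z  ->  (-x)(-y) + (-z) = xy - z   [differs from xy + z: not invariant]

Only option (C), x^2 + y^2 + z^2, is unchanged by the transformation.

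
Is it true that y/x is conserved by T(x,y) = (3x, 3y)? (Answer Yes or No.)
Yes

Substitute T(x,y) = (3x, 3y) into the expression and compare with the original.

Original: y/x
After applying T: (3y)/(3x) = y/x

This is identical to the original y/x, so the expression is invariant.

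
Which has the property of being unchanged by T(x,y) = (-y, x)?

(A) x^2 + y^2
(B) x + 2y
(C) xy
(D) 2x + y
A

An expression E(x,y) is invariant under T if E(T(x,y)) = E(x,y). Here T(x,y) = (-y, x).
Substitute the transformed coordinates into each option and compare with the original:
(A) x^2 + y^2  ->  (-y)^2 + (x)^2 = x^2 + y^2   [equals x^2 + y^2: invariant]
(B) x + 2y  ->  (-y) + 2(x) = 2x - y   [differs from x + 2y: not invariant]
(C) xy  ->  (-y)(x) = -xy   [differs from xy: not invariant]
(D) 2x + y  ->  2(-y) + (x) = x - 2y   [differs from 2x + y: not invariant]

Only option (A), x^2 + y^2, is unchanged by the transformation.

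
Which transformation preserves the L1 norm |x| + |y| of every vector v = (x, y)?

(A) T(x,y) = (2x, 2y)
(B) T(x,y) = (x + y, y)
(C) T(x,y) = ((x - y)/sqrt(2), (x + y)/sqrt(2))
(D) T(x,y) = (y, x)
D

A transformation preserves a norm if ||T(v)|| = ||v|| for every v; a single vector where the norm changes rules an option out.

(A) T(x,y) = (2x, 2y): v = (1, 0) has norm |1| + |0| = 1, but T(v) = (2, 0) has norm 2 -- not preserved.
(B) T(x,y) = (x + y, y): v = (0, 1) has norm |0| + |1| = 1, but T(v) = (1, 1) has norm 2 -- not preserved.
(C) T(x,y) = ((x - y)/sqrt(2), (x + y)/sqrt(2)): v = (1, 0) has norm |1| + |0| = 1, but T(v) = (sqrt(2)/2, sqrt(2)/2) has norm sqrt(2) -- not preserved.
(D) T(x,y) = (y, x): preserves the norm -- it only permutes the coordinates and/or flips signs, which leaves |x| + |y| unchanged.

Therefore the answer is (D).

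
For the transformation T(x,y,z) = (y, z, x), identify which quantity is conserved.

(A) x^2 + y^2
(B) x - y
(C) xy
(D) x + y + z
D

Apply T(x,y,z) = (y, z, x) to each option, i.e. replace (x, y, z) by the transformed coordinates.
Substitute the transformed coordinates into each option and compare with the original:
(A) x^2 + y^2  ->  (y)^2 + (z)^2 = y^2 + z^2   [differs from x^2 + y^2: not invariant]
(B) x - y  ->  (y) - (z) = y - z   [differs from x - y: not invariant]
(C) xy  ->  (y)(z) = yz   [differs from xy: not invariant]
(D) x + y + z  ->  (y) + (z) + (x) = x + y + z   [equals x + y + z: invariant]

Only option (D), x + y + z, is unchanged by the transformation.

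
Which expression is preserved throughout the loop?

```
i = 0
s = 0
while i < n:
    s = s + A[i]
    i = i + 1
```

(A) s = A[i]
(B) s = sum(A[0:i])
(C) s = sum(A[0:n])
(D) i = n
B

A loop invariant must hold before the first iteration and be re-established by every execution of the body.

(B) s = sum(A[0:i]): Initially i = 0 and s = 0 = sum of the empty slice A[0:0]. If s = sum(A[0:i]) holds at the top of an iteration, the body sets s to sum(A[0:i]) + A[i] = sum(A[0:i+1]) and then i to i+1, so s = sum(A[0:i]) holds again. At exit i = n, giving s = sum(A[0:n]).

The other options fail:
(A) s = A[i]: after the first iteration s = A[0] but i = 1, so s = A[i] compares s with the wrong element (and fails in general).
(C) s = sum(A[0:n]): false before the loop (s = 0, not the full sum) -- it only becomes true at exit.
(D) i = n: false initially (i = 0); it is the exit condition, not an invariant.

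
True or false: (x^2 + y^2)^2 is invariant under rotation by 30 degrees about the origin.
True

Applying rotation by 30 degrees: x' = x*cos(30 degrees) - y*sin(30 degrees) = sqrt(3)x/2 - y/2, y' = x*sin(30 degrees) + y*cos(30 degrees) = x/2 + sqrt(3)y/2

Substituting into (x^2 + y^2)^2:
((sqrt(3)x/2 - y/2)^2 + (x/2 + sqrt(3)y/2)^2)^2
= x^4 + 2x^2y^2 + y^4 = (x^2 + y^2)^2

This equals the original expression (x^2 + y^2)^2, so it IS invariant.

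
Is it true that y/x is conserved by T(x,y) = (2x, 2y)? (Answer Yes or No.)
Yes

Substitute T(x,y) = (2x, 2y) into the expression and compare with the original.

Original: y/x
After applying T: (2y)/(2x) = y/x

This is identical to the original y/x, so the expression is invariant.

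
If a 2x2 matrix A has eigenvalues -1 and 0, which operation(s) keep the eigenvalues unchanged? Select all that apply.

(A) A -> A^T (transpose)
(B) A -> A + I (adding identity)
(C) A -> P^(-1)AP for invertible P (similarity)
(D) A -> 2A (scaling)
A and C

Eigenvalues are preserved by:
1. Similarity transformations: A -> P^(-1)AP (same characteristic polynomial)
2. Transpose: A^T has the same eigenvalues as A

Eigenvalues are NOT preserved by:
- Adding identity: eigenvalues become -1+1, 0+1
- Scaling: eigenvalues become -2, 0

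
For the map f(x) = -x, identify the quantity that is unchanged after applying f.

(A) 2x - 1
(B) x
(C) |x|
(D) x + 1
C

For f(x) = -x:
Applying f replaces x by -x. Since |-x| = |x|, the absolute value is unchanged by f, whereas x -> -x, 2x - 1 -> -2x - 1 and x + 1 -> -x + 1 all change.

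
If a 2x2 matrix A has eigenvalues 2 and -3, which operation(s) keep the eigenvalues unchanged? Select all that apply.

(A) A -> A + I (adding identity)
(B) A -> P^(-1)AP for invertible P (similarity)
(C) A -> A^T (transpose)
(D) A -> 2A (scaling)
B and C

Eigenvalues are preserved by:
1. Similarity transformations: A -> P^(-1)AP (same characteristic polynomial)
2. Transpose: A^T has the same eigenvalues as A

Eigenvalues are NOT preserved by:
- Adding identity: eigenvalues become 2+1, -3+1
- Scaling: eigenvalues become 4, -6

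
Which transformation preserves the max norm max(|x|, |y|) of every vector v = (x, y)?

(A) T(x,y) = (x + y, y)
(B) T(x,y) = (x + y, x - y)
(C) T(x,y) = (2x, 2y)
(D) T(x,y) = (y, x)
D

A transformation preserves a norm if ||T(v)|| = ||v|| for every v; a single vector where the norm changes rules an option out.

(A) T(x,y) = (x + y, y): v = (1, 1) has norm max(|1|, |1|) = 1, but T(v) = (2, 1) has norm 2 -- not preserved.
(B) T(x,y) = (x + y, x - y): v = (1, 1) has norm max(|1|, |1|) = 1, but T(v) = (2, 0) has norm 2 -- not preserved.
(C) T(x,y) = (2x, 2y): v = (1, 0) has norm max(|1|, |0|) = 1, but T(v) = (2, 0) has norm 2 -- not preserved.
(D) T(x,y) = (y, x): preserves the norm -- it only permutes the coordinates and/or flips signs, which leaves max(|x|, |y|) unchanged.

Therefore the answer is (D).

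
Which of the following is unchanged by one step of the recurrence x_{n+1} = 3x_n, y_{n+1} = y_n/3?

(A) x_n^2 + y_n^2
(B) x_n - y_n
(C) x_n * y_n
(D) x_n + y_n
C

For the recurrence x_{n+1} = 3x_n, y_{n+1} = y_n/3:

x_{n+1} * y_{n+1} = (3x_n) * (y_n/3) = x_n * y_n
The product is conserved.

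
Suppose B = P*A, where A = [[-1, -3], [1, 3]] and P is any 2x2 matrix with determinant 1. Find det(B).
0

By the multiplicative property of determinants, det(B) = det(P*A) = det(P) * det(A) = det(A),
so the determinant is invariant under multiplication by any determinant-1 matrix; we just need det(A).

det(A) = (-1)(3) - (-3)(1) = -3 - (-3) = 0

Therefore det(B) = 1 * 0 = 0.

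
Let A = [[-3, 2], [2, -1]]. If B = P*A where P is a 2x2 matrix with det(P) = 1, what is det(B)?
-1

By the multiplicative property of determinants, det(B) = det(P*A) = det(P) * det(A) = det(A),
so the determinant is invariant under multiplication by any determinant-1 matrix; we just need det(A).

det(A) = (-3)(-1) - (2)(2) = 3 - 4 = -1

Therefore det(B) = 1 * (-1) = -1.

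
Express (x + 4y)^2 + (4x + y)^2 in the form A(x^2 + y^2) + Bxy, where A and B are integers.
17(x^2 + y^2) + 16xy

Expanding: (x + 4y)^2 = x^2 + 8xy + 16y^2
(4x + y)^2 = 16x^2 + 8xy + y^2
Sum = (1+16)(x^2+y^2) + 16xy = 17(x^2 + y^2) + 16xy
This is symmetric in x and y.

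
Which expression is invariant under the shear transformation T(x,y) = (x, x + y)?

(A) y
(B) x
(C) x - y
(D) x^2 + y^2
B

Under the shear T(x,y) = (x, x + y):
Substitute the transformed coordinates into each option and compare with the original:
(A) y  ->  (x + y) = x + y   [differs from y: not invariant]
(B) x  ->  (x) = x   [equals x: invariant]
(C) x - y  ->  (x) - (x + y) = -y   [differs from x - y: not invariant]
(D) x^2 + y^2  ->  (x)^2 + (x + y)^2 = 2x^2 + 2xy + y^2   [differs from x^2 + y^2: not invariant]

Only option (B), x, is unchanged by the transformation.
A vertical shear moves points parallel to the y-axis, so the x-coordinate (and any function of x alone) is unchanged.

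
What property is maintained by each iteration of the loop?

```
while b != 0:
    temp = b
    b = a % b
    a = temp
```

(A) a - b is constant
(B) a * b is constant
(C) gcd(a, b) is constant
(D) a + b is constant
C

A loop invariant must hold before the first iteration and be re-established by every execution of the body.

(C) gcd(a, b) is constant: One iteration replaces (a, b) by (b, a mod b). Since a mod b = a - q*b for an integer q, any common divisor of a and b divides b and a mod b, and conversely; hence gcd(b, a mod b) = gcd(a, b). For instance (13, 8) -> (8, 5) keeps gcd = 1. At exit b = 0 and a = gcd of the original inputs.

The other options fail:
(A) a - b is constant: e.g. (a, b) = (13, 8) -> (8, 5): the difference goes from 5 to 3.
(B) a * b is constant: e.g. (a, b) = (13, 8) -> (8, 5): the product goes from 104 to 40.
(D) a + b is constant: e.g. (a, b) = (13, 8) -> (8, 5): the sum goes from 21 to 13.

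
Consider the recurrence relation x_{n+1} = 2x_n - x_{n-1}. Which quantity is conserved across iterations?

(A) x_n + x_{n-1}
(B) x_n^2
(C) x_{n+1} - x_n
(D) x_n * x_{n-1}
C

For the recurrence x_{n+1} = 2x_n - x_{n-1}:

If x_{n+1} = 2x_n - x_{n-1}, then:
x_{n+1} - x_n = x_n - x_{n-1}
The first difference is constant throughout the sequence.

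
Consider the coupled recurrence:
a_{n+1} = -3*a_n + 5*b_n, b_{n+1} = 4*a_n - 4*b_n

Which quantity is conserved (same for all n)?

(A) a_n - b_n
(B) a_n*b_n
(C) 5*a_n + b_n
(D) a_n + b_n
D

Replace a_n by a_{n+1} = -3*a_n + 5*b_n and b_n by b_{n+1} = 4*a_n - 4*b_n in each option and simplify:
(A) a_n - b_n  ->  (-3*a_n + 5*b_n) - (4*a_n - 4*b_n) = -7*a_n + 9*b_n   [not conserved]
(B) a_n*b_n  ->  (-3*a_n + 5*b_n)*(4*a_n - 4*b_n) = -12*a_n^2 + 32*a_n*b_n - 20*b_n^2   [not conserved]
(C) 5*a_n + b_n  ->  5*(-3*a_n + 5*b_n) + (4*a_n - 4*b_n) = -11*a_n + 21*b_n   [not conserved]
(D) a_n + b_n  ->  (-3*a_n + 5*b_n) + (4*a_n - 4*b_n) = a_n + b_n   [conserved]

Only (D) a_n + b_n returns to itself after one step, so it is the conserved quantity.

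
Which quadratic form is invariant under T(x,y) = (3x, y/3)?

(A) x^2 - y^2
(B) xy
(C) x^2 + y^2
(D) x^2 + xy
B

T multiplies x by 3 and divides y by 3.
Substitute the transformed coordinates into each option and compare with the original:
(A) x^2 - y^2  ->  (3x)^2 - (y/3)^2 = 9x^2 - y^2/9   [differs from x^2 - y^2: not invariant]
(B) xy  ->  (3x)(y/3) = xy   [equals xy: invariant]
(C) x^2 + y^2  ->  (3x)^2 + (y/3)^2 = 9x^2 + y^2/9   [differs from x^2 + y^2: not invariant]
(D) x^2 + xy  ->  (3x)^2 + (3x)(y/3) = 9x^2 + xy   [differs from x^2 + xy: not invariant]

Only option (B), xy, is unchanged by the transformation.
The factors 3 and 1/3 cancel only in the pure product xy.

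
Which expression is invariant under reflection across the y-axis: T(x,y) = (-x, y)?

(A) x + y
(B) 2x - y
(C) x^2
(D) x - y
C

The map is reflection across the y-axis: T(x,y) = (-x, y).
Substitute the transformed coordinates into each option and compare with the original:
(A) x + y  ->  (-x) + (y) = -x + y   [differs from x + y: not invariant]
(B) 2x - y  ->  2(-x) - (y) = -2x - y   [differs from 2x - y: not invariant]
(C) x^2  ->  (-x)^2 = x^2   [equals x^2: invariant]
(D) x - y  ->  (-x) - (y) = -x - y   [differs from x - y: not invariant]

Only option (C), x^2, is unchanged by the transformation.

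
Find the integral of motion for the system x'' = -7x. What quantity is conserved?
E = (x')^2 + 7x^2

Multiply the equation by x':
x' * x'' = -7x * x'
The left side is d/dt[(x')^2/2] and the right side is d/dt[-7x^2/2], so
d/dt[(x')^2/2 + 7x^2/2] = 0, i.e. (x')^2/2 + 7x^2/2 = constant.
Multiplying by 2, the integral of motion is E = (x')^2 + 7x^2.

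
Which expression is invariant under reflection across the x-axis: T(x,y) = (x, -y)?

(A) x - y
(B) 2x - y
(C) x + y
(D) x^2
D

The map is reflection across the x-axis: T(x,y) = (x, -y).
Substitute the transformed coordinates into each option and compare with the original:
(A) x - y  ->  (x) - (-y) = x + y   [differs from x - y: not invariant]
(B) 2x - y  ->  2(x) - (-y) = 2x + y   [differs from 2x - y: not invariant]
(C) x + y  ->  (x) + (-y) = x - y   [differs from x + y: not invariant]
(D) x^2  ->  (x)^2 = x^2   [equals x^2: invariant]

Only option (D), x^2, is unchanged by the transformation.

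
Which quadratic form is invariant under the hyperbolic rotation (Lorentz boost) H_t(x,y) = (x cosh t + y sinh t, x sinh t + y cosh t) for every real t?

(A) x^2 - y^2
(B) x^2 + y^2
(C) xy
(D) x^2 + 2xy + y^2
A

Write x' = x cosh t + y sinh t, y' = x sinh t + y cosh t and substitute into each option:
(A) x^2 - y^2: (x cosh t + y sinh t)^2 - (x sinh t + y cosh t)^2 = x^2(cosh^2 t - sinh^2 t) + 2xy(cosh t sinh t - sinh t cosh t) + y^2(sinh^2 t - cosh^2 t) = x^2 - y^2   [invariant, using cosh^2 t - sinh^2 t = 1]
(B) x^2 + y^2: (x cosh t + y sinh t)^2 + (x sinh t + y cosh t)^2 = (x^2 + y^2)(cosh^2 t + sinh^2 t) + 4xy sinh t cosh t = (x^2 + y^2) cosh 2t + 2xy sinh 2t   [not invariant for t != 0]
(C) xy: (x cosh t + y sinh t)(x sinh t + y cosh t) = xy(cosh^2 t + sinh^2 t) + (x^2 + y^2) sinh t cosh t = xy cosh 2t + (x^2 + y^2)(sinh 2t)/2   [not invariant for t != 0]
(D) x^2 + 2xy + y^2: (x' + y')^2 with x' + y' = (x + y)(cosh t + sinh t) = (x + y)e^t, so it becomes (x + y)^2 e^(2t)   [not invariant for t != 0]

Only (A) x^2 - y^2 is unchanged; it is the Minkowski form preserved by Lorentz boosts, just as x^2 + y^2 is preserved by ordinary rotations.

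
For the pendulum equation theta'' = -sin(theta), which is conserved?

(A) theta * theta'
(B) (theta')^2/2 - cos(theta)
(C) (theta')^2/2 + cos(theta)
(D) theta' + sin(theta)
B

A first integral I satisfies dI/dt = 0 along every solution. Differentiate each option and use the equation of motion:
(A) d/dt[theta * theta'] = (theta')^2 + theta theta'' = (theta')^2 - theta sin(theta), not identically 0
(B) d/dt[(theta')^2/2 - cos(theta)] = theta' theta'' + sin(theta) theta' = theta'(-sin(theta)) + theta' sin(theta) = 0
(C) d/dt[(theta')^2/2 + cos(theta)] = theta' theta'' - sin(theta) theta' = -2 theta' sin(theta), not identically 0
(D) d/dt[theta' + sin(theta)] = theta'' + cos(theta) theta' = -sin(theta) + theta' cos(theta), not identically 0

Only (B) has zero time-derivative. This is the total energy: kinetic (theta')^2/2 plus potential -cos(theta).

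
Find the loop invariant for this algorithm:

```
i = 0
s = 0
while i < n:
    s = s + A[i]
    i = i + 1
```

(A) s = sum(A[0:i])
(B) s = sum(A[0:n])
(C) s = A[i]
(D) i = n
A

A loop invariant must hold before the first iteration and be re-established by every execution of the body.

(A) s = sum(A[0:i]): Initially i = 0 and s = 0 = sum of the empty slice A[0:0]. If s = sum(A[0:i]) holds at the top of an iteration, the body sets s to sum(A[0:i]) + A[i] = sum(A[0:i+1]) and then i to i+1, so s = sum(A[0:i]) holds again. At exit i = n, giving s = sum(A[0:n]).

The other options fail:
(B) s = sum(A[0:n]): false before the loop (s = 0, not the full sum) -- it only becomes true at exit.
(C) s = A[i]: after the first iteration s = A[0] but i = 1, so s = A[i] compares s with the wrong element (and fails in general).
(D) i = n: false initially (i = 0); it is the exit condition, not an invariant.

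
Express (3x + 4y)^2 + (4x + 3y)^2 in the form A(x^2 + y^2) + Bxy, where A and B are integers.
25(x^2 + y^2) + 48xy

Expanding: (3x + 4y)^2 = 9x^2 + 24xy + 16y^2
(4x + 3y)^2 = 16x^2 + 24xy + 9y^2
Sum = (9+16)(x^2+y^2) + 48xy = 25(x^2 + y^2) + 48xy
This is symmetric in x and y.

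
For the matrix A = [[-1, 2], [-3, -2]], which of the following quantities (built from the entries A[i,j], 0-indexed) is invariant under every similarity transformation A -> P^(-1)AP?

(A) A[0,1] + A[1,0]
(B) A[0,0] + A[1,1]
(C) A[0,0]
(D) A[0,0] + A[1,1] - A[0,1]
B

A[0,0] + A[1,1] is the trace of A. By the cyclic property of the trace, tr(P^(-1)AP) = tr(APP^(-1)) = tr(A), so it is the same for every matrix similar to A.

The other combinations are not similarity invariants. For example, take P = [[1, 2], [0, 1]] (det P = 1), so P^(-1) = [[1, -2], [0, 1]] and
B = P^(-1)AP = [[5, 16], [-3, -8]].
Evaluating each option on A and on B:
(A) A[0,1] + A[1,0]: -1 for A, 13 for B -> changes
(B) A[0,0] + A[1,1]: -3 for A, -3 for B -> unchanged
(C) A[0,0]: -1 for A, 5 for B -> changes
(D) A[0,0] + A[1,1] - A[0,1]: -5 for A, -19 for B -> changes

Only (B) A[0,0] + A[1,1] = -3 survives (and it does so for every P, not just this one), so it is the invariant.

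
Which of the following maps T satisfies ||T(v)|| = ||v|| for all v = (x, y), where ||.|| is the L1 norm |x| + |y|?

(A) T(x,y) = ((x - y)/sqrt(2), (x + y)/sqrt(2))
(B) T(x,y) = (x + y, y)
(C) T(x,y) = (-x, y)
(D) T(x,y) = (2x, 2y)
C

A transformation preserves a norm if ||T(v)|| = ||v|| for every v; a single vector where the norm changes rules an option out.

(A) T(x,y) = ((x - y)/sqrt(2), (x + y)/sqrt(2)): v = (1, 0) has norm |1| + |0| = 1, but T(v) = (sqrt(2)/2, sqrt(2)/2) has norm sqrt(2) -- not preserved.
(B) T(x,y) = (x + y, y): v = (0, 1) has norm |0| + |1| = 1, but T(v) = (1, 1) has norm 2 -- not preserved.
(C) T(x,y) = (-x, y): preserves the norm -- it only permutes the coordinates and/or flips signs, which leaves |x| + |y| unchanged.
(D) T(x,y) = (2x, 2y): v = (1, 0) has norm |1| + |0| = 1, but T(v) = (2, 0) has norm 2 -- not preserved.

Therefore the answer is (C).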